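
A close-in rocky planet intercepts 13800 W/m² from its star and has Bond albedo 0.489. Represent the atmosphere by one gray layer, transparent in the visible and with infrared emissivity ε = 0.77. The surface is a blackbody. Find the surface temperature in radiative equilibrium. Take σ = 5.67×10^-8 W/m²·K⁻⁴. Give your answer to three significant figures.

474 K

The planet radiates to space at T_e = [S(1−α)/(4σ)]^(1/4) = 419.9 K.
The surface balance (absorbed SW + ε·downward IR = σT_s⁴) with T_a⁴ = T_s⁴/2 reduces to T_s = T_e·[2/(2−ε)]^¼ = 474.2 K.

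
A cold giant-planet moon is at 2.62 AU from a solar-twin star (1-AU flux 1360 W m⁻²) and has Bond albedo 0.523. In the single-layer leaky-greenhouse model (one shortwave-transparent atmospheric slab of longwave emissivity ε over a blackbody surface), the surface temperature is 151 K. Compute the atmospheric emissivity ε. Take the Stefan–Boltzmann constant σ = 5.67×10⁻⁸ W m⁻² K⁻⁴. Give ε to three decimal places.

Flux at the orbit: S = 1360/(2.62)² = 198.1 W m⁻².
Effective temperature: T_e = [S(1−α)/(4σ)]^(1/4) = 142.9 K.
Since (2−ε)/2 = (T_e/T_s)⁴ = 0.8015, ε = 0.3970.

0.397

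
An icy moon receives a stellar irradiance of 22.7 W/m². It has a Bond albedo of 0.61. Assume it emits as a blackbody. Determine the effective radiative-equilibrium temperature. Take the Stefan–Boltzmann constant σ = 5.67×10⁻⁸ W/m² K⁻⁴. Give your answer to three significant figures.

The planet absorbs (1−α)S over its disc πR² and re-emits over 4πR², so the mean absorbed flux is (1−0.61)·22.70/4 = 2.213 W/m².
In equilibrium σT⁴ equals this, so T = 79.04 K.

79.0 K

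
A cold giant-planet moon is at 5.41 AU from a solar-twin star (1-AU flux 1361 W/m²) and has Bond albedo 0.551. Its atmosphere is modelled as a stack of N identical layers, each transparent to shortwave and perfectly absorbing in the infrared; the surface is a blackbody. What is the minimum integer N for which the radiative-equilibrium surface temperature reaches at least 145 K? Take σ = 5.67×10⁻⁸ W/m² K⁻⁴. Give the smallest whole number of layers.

Irradiance scales as 1/d², so S = 1361 W/m² × (1/5.41)² = 46.50 W/m².
The effective emission temperature is T_e = [S(1−α)/(4σ)]^¼ = 97.95 K.
T_s = (N+1)^(1/4)·T_e ≥ 145 K requires N+1 ≥ (T_s/T_e)⁴ = (145/97.95)⁴ = 4.802.
Rounding up, N = 4.

4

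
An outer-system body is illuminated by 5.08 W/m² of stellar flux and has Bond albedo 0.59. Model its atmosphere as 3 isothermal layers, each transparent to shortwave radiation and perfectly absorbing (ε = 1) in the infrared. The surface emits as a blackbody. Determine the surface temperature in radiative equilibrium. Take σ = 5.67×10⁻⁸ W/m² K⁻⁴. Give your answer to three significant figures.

OLR = S(1−α)/4 = 0.5207 W/m²; the top layer radiates at T_e = 55.05 K.
Layer-by-layer balance gives σT_s⁴ = (N+1)σT_e⁴, so T_s = 4^¼·55.05 = 77.85 K.

77.9 K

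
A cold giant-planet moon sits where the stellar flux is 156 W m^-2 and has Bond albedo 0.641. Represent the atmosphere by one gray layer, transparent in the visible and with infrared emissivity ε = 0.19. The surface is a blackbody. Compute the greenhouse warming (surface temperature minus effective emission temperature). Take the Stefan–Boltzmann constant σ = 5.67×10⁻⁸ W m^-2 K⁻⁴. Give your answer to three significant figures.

At the top of the atmosphere, σT_e⁴ = S(1−α)/4 = 14.00 W m^-2, giving T_e = 125.4 K.
The surface balance (absorbed SW + ε·downward IR = σT_s⁴) with T_a⁴ = T_s⁴/2 reduces to T_s = T_e·[2/(2−ε)]^¼ = 128.5 K.
T_s − T_e = 128.5 − 125.4 = 3.168 K.

3.17 kelvin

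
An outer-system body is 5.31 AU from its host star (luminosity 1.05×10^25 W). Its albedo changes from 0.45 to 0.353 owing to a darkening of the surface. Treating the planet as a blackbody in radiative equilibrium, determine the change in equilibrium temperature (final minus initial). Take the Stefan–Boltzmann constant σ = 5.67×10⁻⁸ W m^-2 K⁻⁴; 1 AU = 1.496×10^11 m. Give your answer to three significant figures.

Orbital distance: d = 5.31 AU = 7.944×10^11 m.
Flux at the orbit: S = L/(4πd²) = 1.05×10^25/(4π·(7.94×10^11)²) = 1.324 W m^-2.
Before: T₁ = [1.324·0.55/(4σ)]^(1/4) = 42.33 K.
Final:   T₂ = [S(1−0.353)/(4σ)]^(1/4) = 44.09 K.
ΔT = T₂ − T₁ = 1.754 K.

1.75 K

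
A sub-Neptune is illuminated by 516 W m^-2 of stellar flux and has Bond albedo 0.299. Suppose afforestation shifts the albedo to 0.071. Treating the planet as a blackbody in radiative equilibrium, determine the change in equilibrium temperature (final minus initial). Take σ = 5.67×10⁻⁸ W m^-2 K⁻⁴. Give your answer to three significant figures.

14.6 K

With α = 0.299, T₁ = 199.8 K.
With α = 0.071, T₂ = 214.4 K.
Change: 214.4 − 199.8 = 14.58 K.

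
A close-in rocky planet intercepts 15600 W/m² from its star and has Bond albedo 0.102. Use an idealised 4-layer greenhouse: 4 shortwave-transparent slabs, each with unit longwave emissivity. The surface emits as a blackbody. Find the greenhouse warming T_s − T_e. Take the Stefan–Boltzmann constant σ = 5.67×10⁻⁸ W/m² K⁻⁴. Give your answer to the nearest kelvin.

247 K

OLR = S(1−α)/4 = 3502 W/m²; the top layer radiates at T_e = 498.5 K.
T_s = (N+1)^(1/4)·T_e = 745.5 K.
So the greenhouse effect raises the surface by 745.5 − 498.5 = 246.9 K.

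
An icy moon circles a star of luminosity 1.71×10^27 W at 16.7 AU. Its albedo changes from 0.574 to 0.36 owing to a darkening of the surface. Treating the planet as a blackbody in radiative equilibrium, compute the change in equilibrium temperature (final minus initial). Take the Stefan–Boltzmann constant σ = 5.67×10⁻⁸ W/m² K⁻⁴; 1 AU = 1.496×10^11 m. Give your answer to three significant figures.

8.57 K

Orbital distance: d = 16.7 AU = 2.498×10^12 m.
S = L/(4πd²) = 21.80 W/m².
Before: T₁ = [21.80·0.426/(4σ)]^(1/4) = 80.00 K.
Final:   T₂ = [S(1−0.36)/(4σ)]^(1/4) = 88.56 K.
ΔT = T₂ − T₁ = 8.569 K.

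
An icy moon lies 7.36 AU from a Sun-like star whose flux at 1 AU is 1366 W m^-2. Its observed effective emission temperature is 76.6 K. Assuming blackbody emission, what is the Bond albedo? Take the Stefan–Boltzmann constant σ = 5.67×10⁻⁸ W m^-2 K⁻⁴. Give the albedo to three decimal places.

Irradiance scales as 1/d², so S = 1366 W m^-2 × (1/7.36)² = 25.22 W m^-2.
Rearranging the radiative balance, α = 1 − 4σT⁴/S.
4σT⁴ = 4·5.67×10⁻⁸·(76.6)⁴ = 7.808 W m^-2.
Hence α = 1 − 7.808/25.22 = 0.6904.

0.690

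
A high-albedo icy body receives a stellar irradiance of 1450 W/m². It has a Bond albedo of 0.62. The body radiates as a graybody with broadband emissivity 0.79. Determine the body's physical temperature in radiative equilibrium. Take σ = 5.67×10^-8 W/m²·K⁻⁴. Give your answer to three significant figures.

235 kelvin

Absorbed flux (global mean): S(1−α)/4 = 1450·0.38/4 = 137.8 W/m².
Radiative balance εσT⁴ = 137.8 gives T = [137.8/(0.79·σ)]^(1/4) = 235.5 K.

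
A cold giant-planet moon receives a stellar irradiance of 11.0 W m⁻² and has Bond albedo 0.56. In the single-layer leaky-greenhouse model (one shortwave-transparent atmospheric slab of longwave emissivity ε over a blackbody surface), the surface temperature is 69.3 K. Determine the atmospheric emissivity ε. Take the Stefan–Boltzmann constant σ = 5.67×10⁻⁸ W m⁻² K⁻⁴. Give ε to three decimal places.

0.149

TOA balance gives T_e = 67.97 K.
Inverting T_s⁴ = 2T_e⁴/(2−ε): (T_e/T_s)⁴ = 0.9253, so ε = 2(1 − 0.9253) = 0.1495.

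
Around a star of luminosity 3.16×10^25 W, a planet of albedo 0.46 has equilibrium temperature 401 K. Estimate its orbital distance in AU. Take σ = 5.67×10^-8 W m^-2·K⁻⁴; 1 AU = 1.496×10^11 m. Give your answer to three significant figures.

The flux needed for this T is 4σT⁴/(1−0.46) = 10860 W m^-2.
Then d = [L/(4πS)]^(1/2) = 1.522×10^10 m, i.e. 0.1017 AU.

0.102 AU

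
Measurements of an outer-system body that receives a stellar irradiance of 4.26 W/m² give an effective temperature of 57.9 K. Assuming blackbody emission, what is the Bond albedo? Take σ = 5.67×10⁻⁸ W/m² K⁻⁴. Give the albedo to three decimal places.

0.402

Rearranging the radiative balance, α = 1 − 4σT⁴/S.
σT⁴ = 0.6372 W/m², so 4σT⁴ = 2.549 W/m².
Hence α = 1 − 2.549/4.260 = 0.4017.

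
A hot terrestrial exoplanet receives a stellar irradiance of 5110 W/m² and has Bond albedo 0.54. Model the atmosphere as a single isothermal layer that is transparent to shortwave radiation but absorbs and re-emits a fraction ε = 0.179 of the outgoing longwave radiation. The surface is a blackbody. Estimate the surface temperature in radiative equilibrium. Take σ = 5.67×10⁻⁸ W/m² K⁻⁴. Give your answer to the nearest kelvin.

Effective emission temperature (TOA balance): σT_e⁴ = S(1−α)/4 = 587.6 W/m² → T_e = 319.1 K.
For a single slab of emissivity ε, T_s⁴ = 2T_e⁴/(2−ε); thus T_s = 319.1·(1.098)^(1/4) = 326.6 K.

327 K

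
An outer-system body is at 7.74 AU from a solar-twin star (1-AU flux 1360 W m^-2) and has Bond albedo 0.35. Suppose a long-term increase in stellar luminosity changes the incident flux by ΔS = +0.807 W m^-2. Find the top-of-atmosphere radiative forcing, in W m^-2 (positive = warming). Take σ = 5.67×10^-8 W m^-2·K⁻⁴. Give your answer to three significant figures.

By the inverse-square law, S = 1360/7.74² = 22.70 W m^-2.
Only a fraction (1−α) is absorbed and it's spread over 4πR², so ΔF = (1−α)ΔS/4 = 0.1311 W m^-2.

0.131 W m^-2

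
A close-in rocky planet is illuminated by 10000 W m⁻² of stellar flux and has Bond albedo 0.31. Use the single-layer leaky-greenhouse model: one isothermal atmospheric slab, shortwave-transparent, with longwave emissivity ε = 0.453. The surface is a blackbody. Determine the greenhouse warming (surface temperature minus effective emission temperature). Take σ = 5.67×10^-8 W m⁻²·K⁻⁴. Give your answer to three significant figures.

At the top of the atmosphere, σT_e⁴ = S(1−α)/4 = 1725 W m⁻², giving T_e = 417.6 K.
For a single slab of emissivity ε, T_s⁴ = 2T_e⁴/(2−ε); thus T_s = 417.6·(1.293)^(1/4) = 445.3 K.
T_s − T_e = 445.3 − 417.6 = 27.70 K.

27.7 kelvin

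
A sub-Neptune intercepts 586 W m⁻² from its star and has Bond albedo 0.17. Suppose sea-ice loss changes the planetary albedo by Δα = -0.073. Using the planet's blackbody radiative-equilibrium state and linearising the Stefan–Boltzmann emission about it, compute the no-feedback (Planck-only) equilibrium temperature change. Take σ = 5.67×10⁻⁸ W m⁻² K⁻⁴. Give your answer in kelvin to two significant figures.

4.7 K

Reference equilibrium: T_e = [S(1−α)/(4σ)]^(1/4) = 215.2 K.
TOA radiative forcing: ΔF = −S·Δα/4 = −586.0·(-0.073)/4 = 10.69 W m⁻².
The Planck feedback parameter is 4σT_e³ = 2.260 W m⁻²/K.
ΔT₀ = ΔF/λ_P = 10.69/2.260 = 4.73 K.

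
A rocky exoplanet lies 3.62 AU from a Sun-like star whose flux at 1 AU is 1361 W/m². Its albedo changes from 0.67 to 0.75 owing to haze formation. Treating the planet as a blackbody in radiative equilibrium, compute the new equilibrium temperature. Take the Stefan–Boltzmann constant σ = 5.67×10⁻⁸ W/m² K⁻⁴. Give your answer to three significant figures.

103 K

By the inverse-square law, S = 1361/3.62² = 103.9 W/m².
New equilibrium: T₂ = [(1−0.75)·103.9/(4σ)]^(1/4) = 103.4 K.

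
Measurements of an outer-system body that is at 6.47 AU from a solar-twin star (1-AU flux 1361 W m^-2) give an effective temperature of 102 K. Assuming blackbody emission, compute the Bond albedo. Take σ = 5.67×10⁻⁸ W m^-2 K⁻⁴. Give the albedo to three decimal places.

By the inverse-square law, S = 1361/6.47² = 32.51 W m^-2.
Rearranging the radiative balance, α = 1 − 4σT⁴/S.
σT⁴ = 6.137 W m^-2, so 4σT⁴ = 24.55 W m^-2.
Hence α = 1 − 24.55/32.51 = 0.2449.

0.245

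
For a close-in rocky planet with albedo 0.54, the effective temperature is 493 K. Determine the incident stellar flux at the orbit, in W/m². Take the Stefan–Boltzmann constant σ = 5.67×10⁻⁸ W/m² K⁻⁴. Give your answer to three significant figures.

Invert the energy balance for S: S = 4σT⁴/(1−α).
The emitted flux is σT⁴ = 3349 W/m².
S = 4·3349/0.46 = 29130 W/m².

29100 W/m²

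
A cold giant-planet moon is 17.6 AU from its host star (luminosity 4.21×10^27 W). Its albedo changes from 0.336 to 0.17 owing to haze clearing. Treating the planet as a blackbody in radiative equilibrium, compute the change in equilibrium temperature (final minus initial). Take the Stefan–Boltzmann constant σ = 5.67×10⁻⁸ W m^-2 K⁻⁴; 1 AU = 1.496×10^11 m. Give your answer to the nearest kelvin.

6 kelvin

Orbital distance: d = 17.6 AU = 2.633×10^12 m.
S = L/(4πd²) = 48.33 W m^-2.
Initial: T₁ = [S(1−0.336)/(4σ)]^(1/4) = 109.1 K.
With α = 0.17, T₂ = 115.3 K.
Change: 115.3 − 109.1 = 6.257 K.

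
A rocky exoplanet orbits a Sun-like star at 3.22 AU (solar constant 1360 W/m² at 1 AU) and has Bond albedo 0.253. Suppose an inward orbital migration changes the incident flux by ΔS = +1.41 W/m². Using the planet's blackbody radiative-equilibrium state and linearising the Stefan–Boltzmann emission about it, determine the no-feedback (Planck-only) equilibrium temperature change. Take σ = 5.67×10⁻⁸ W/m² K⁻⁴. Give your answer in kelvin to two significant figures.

By the inverse-square law, S = 1360/3.22² = 131.2 W/m².
Reference equilibrium: T_e = [S(1−α)/(4σ)]^(1/4) = 144.2 K.
TOA radiative forcing: ΔF = (1−α)ΔS/4 = 0.747·(+1.41)/4 = 0.2633 W/m².
Linearising σT⁴ gives d(σT⁴)/dT = 4σT_e³ = 0.6796 W/m² per K.
So ΔT₀ = 0.2633/0.6796 = 0.387 K.

0.39 K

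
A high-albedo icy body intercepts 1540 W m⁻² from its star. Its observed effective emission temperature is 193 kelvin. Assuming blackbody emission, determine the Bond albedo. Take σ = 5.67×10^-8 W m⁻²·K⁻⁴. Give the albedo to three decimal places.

0.796

Energy balance: S(1−α)/4 = σT⁴, so 1−α = 4σT⁴/S.
4σT⁴ = 4·5.67×10⁻⁸·(193)⁴ = 314.7 W m⁻².
1−α = 314.7/1540 = 0.2043, so α = 0.7957.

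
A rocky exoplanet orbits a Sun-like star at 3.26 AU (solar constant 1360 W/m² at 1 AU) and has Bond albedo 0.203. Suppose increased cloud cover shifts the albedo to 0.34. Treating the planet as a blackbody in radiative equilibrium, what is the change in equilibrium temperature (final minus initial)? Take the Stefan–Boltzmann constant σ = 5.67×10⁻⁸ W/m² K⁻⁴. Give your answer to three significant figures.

Irradiance scales as 1/d², so S = 1360 W/m² × (1/3.26)² = 128.0 W/m².
Initial: T₁ = [S(1−0.203)/(4σ)]^(1/4) = 145.6 K.
After:  T₂ = [128.0·0.66/(4σ)]^(1/4) = 138.9 K.
ΔT = T₂ − T₁ = -6.707 K.

-6.71 K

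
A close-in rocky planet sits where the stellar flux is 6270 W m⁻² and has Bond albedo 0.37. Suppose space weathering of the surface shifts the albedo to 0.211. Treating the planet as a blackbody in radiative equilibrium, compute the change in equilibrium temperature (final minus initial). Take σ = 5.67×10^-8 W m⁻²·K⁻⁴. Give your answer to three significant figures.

21.0 kelvin

With α = 0.37, T₁ = 363.3 K.
Final:   T₂ = [S(1−0.211)/(4σ)]^(1/4) = 384.3 K.
ΔT = T₂ − T₁ = 21.02 K.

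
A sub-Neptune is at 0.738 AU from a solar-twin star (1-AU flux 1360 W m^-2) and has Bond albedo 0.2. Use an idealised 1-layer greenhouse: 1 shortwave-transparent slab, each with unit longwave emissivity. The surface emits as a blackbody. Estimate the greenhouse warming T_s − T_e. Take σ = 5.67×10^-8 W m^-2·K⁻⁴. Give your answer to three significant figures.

Irradiance scales as 1/d², so S = 1360 W m^-2 × (1/0.738)² = 2497 W m^-2.
Top-of-atmosphere balance: σT_e⁴ = S(1−α)/4 = 499.4 W m^-2 → T_e = 306.4 K.
T_s = (N+1)^(1/4)·T_e = 364.3 K.
So the greenhouse effect raises the surface by 364.3 − 306.4 = 57.96 K.

58.0 K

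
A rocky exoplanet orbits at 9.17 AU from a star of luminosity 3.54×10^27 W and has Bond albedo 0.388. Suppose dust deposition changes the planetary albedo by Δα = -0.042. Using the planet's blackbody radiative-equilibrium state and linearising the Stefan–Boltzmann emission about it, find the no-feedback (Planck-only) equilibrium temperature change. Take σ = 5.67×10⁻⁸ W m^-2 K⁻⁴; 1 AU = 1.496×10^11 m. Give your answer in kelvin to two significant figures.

2.4 K

Orbital distance: d = 9.17 AU = 1.372×10^12 m.
Flux at the orbit: S = L/(4πd²) = 3.54×10^27/(4π·(1.37×10^12)²) = 149.7 W m^-2.
Reference equilibrium: T_e = [S(1−α)/(4σ)]^(1/4) = 141.8 K.
The change in absorbed flux is Δ[S(1−α)/4] = −SΔα/4 = 1.572 W m^-2.
Planck response: λ_P = 4σT_e³ = 4·5.67×10⁻⁸·(141.8)³ = 0.6462 W m^-2/K.
So ΔT₀ = 1.572/0.6462 = 2.43 K.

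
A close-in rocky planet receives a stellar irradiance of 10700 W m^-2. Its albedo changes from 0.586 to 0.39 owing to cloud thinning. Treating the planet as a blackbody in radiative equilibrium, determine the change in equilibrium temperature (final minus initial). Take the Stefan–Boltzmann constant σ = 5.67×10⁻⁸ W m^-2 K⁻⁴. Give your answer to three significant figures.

38.0 K

With α = 0.586, T₁ = 373.8 K.
After:  T₂ = [10700·0.61/(4σ)]^(1/4) = 411.9 K.
Change: 411.9 − 373.8 = 38.04 K.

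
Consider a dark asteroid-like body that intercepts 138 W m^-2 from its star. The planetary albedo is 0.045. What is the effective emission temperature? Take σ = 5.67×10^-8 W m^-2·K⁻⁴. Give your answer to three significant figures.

Absorbed flux (global mean): S(1−α)/4 = 138.0·0.955/4 = 32.95 W m^-2.
Set σT⁴ = 32.95 → T = (32.95/σ)^(1/4) = 155.3 K.

155 K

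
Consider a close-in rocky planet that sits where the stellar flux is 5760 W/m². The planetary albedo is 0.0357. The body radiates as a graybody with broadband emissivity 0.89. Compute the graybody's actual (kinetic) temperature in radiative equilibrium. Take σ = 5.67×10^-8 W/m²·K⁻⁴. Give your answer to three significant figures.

407 K

Averaging over the sphere, the absorbed flux is S(1−α)/4 = 1389 W/m².
Equating to εσT⁴ with ε = 0.89: T = (1389/0.89σ)^(1/4) = 407.3 K.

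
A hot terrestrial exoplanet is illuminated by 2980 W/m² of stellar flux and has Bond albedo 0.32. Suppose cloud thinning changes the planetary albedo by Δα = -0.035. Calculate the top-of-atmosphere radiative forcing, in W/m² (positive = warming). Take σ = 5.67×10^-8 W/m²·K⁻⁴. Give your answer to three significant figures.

26.1 W/m²

The change in absorbed flux is Δ[S(1−α)/4] = −SΔα/4 = 26.08 W/m².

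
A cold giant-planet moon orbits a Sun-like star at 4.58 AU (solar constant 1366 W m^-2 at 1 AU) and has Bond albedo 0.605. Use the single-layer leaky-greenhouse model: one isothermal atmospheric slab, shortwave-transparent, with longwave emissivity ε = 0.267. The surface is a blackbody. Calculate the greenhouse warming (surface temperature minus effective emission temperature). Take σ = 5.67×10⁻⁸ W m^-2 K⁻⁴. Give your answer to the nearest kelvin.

4 kelvin

Irradiance scales as 1/d², so S = 1366 W m^-2 × (1/4.58)² = 65.12 W m^-2.
Effective emission temperature (TOA balance): σT_e⁴ = S(1−α)/4 = 6.431 W m^-2 → T_e = 103.2 K.
The surface balance (absorbed SW + ε·downward IR = σT_s⁴) with T_a⁴ = T_s⁴/2 reduces to T_s = T_e·[2/(2−ε)]^¼ = 107.0 K.
Greenhouse warming: T_s − T_e = 3.764 K.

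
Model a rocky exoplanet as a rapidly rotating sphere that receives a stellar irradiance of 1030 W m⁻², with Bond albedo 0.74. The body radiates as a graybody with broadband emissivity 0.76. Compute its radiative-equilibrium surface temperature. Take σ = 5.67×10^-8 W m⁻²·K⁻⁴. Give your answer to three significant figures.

Absorbed flux (global mean): S(1−α)/4 = 1030·0.26/4 = 66.95 W m⁻².
Equating to εσT⁴ with ε = 0.76: T = (66.95/0.76σ)^(1/4) = 198.5 K.

199 K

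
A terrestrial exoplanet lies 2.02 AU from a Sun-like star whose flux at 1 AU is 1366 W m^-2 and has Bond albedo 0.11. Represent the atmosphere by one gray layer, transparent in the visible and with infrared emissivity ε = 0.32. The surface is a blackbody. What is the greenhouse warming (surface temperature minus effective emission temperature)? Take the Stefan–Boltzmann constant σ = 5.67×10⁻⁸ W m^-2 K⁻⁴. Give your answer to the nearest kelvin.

Flux at the orbit: S = 1366/(2.02)² = 334.8 W m^-2.
At the top of the atmosphere, σT_e⁴ = S(1−α)/4 = 74.49 W m^-2, giving T_e = 190.4 K.
For a single slab of emissivity ε, T_s⁴ = 2T_e⁴/(2−ε); thus T_s = 190.4·(1.19)^(1/4) = 198.9 K.
Greenhouse warming: T_s − T_e = 8.482 K.

8 K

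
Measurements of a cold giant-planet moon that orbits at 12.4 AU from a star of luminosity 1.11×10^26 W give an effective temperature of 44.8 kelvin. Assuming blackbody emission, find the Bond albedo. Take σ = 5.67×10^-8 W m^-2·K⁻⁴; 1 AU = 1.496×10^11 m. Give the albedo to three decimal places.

Orbital distance: d = 12.4 AU = 1.855×10^12 m.
Spreading L over a sphere of radius d: S = 1.11×10^26/(4π·1.86×10^12²) = 2.567 W m^-2.
Rearranging the radiative balance, α = 1 − 4σT⁴/S.
4σT⁴ = 4·5.67×10⁻⁸·(44.8)⁴ = 0.9136 W m^-2.
Hence α = 1 − 0.9136/2.567 = 0.6441.

0.644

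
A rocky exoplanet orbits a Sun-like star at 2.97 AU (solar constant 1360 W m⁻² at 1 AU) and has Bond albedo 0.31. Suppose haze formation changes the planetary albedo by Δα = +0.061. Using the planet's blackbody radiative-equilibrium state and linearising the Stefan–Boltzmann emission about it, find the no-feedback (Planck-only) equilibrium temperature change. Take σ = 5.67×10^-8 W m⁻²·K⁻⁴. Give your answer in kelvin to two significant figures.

-3.3 K

By the inverse-square law, S = 1360/2.97² = 154.2 W m⁻².
Unperturbed T_e = [154.2·(1−0.31)/(4σ)]^¼ = 147.2 K.
TOA radiative forcing: ΔF = −S·Δα/4 = −154.2·(+0.061)/4 = -2.351 W m⁻².
Linearising σT⁴ gives d(σT⁴)/dT = 4σT_e³ = 0.7229 W m⁻² per K.
So ΔT₀ = -2.351/0.7229 = -3.25 K.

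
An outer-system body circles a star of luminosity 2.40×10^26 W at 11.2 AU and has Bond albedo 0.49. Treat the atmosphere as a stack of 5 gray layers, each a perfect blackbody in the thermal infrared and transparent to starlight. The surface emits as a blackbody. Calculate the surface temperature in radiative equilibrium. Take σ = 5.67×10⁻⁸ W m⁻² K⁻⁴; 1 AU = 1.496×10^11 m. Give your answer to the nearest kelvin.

d = 11.2 × 1.496×10^11 m = 1.676×10^12 m.
Spreading L over a sphere of radius d: S = 2.40×10^26/(4π·1.68×10^12²) = 6.803 W m⁻².
The effective emission temperature is T_e = [S(1−α)/(4σ)]^¼ = 62.54 K.
Layer-by-layer balance gives σT_s⁴ = (N+1)σT_e⁴, so T_s = 6^¼·62.54 = 97.88 K.

98 K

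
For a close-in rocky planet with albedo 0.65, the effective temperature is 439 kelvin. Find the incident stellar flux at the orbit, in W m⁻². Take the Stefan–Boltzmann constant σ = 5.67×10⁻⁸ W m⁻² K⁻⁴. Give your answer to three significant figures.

24100 W m⁻²

From S(1−α)/4 = σT⁴: S = 4σT⁴/(1−α).
σT⁴ = 5.67×10⁻⁸·(439)⁴ = 2106 W m⁻².
S = 4·2106/0.35 = 24070 W m⁻².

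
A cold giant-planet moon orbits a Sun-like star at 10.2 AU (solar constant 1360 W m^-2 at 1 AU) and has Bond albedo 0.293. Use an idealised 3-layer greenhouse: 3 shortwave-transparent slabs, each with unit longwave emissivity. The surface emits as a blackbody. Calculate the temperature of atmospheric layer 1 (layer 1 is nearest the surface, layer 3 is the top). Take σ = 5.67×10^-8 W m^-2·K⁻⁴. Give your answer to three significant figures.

Irradiance scales as 1/d², so S = 1360 W m^-2 × (1/10.2)² = 13.07 W m^-2.
OLR = S(1−α)/4 = 2.310 W m^-2; the top layer radiates at T_e = 79.90 K.
The net upward flux σT_e⁴ is constant between every pair of levels, so T_k⁴ = (N+1−k)T_e⁴.
With k = 1: T_1 = (3+1−1)^¼·79.90 K = 105.1 K.

105 K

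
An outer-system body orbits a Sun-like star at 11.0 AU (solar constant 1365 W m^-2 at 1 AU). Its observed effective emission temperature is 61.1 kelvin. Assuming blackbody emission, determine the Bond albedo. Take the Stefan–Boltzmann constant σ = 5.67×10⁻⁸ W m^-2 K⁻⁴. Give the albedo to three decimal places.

Flux at the orbit: S = 1365/(11.0)² = 11.28 W m^-2.
From σT⁴ = S(1−α)/4 we invert for α: 1−α = 4σT⁴/S.
σT⁴ = 0.7902 W m^-2, so 4σT⁴ = 3.161 W m^-2.
Hence α = 1 − 3.161/11.28 = 0.7198.

0.720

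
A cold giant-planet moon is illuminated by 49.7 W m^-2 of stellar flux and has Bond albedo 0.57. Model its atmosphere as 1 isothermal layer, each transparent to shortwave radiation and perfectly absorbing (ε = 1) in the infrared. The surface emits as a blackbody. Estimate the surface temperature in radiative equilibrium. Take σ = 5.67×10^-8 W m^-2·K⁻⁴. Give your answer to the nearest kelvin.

OLR = S(1−α)/4 = 5.343 W m^-2; the top layer radiates at T_e = 98.52 K.
For an N-layer opaque stack, T_s⁴ = (N+1)T_e⁴, hence T_s = (2)^(1/4)×98.52 K = 117.2 K.

117 K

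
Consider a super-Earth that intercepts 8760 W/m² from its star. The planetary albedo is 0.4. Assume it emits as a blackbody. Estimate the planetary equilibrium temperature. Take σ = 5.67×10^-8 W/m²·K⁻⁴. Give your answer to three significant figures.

390 kelvin

The planet absorbs (1−α)S over its disc πR² and re-emits over 4πR², so the mean absorbed flux is (1−0.4)·8760/4 = 1314 W/m².
Balancing against σT⁴: T = (1314/5.67×10⁻⁸)^(1/4) = 390.2 K.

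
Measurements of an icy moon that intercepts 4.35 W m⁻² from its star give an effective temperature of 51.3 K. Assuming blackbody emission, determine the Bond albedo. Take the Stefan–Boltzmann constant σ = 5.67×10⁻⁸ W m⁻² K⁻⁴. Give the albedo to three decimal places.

0.639

From σT⁴ = S(1−α)/4 we invert for α: 1−α = 4σT⁴/S.
4σT⁴ = 4·5.67×10⁻⁸·(51.3)⁴ = 1.571 W m⁻².
1−α = 1.571/4.350 = 0.3611, so α = 0.6389.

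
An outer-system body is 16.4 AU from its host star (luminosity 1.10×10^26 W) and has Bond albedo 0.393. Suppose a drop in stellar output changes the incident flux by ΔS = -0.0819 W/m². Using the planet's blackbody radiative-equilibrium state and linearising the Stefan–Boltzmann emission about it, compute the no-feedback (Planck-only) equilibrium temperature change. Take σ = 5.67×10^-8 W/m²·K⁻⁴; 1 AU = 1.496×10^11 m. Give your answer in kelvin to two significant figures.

d = 16.4 × 1.496×10^11 m = 2.453×10^12 m.
S = L/(4πd²) = 1.454 W/m².
Unperturbed T_e = [1.454·(1−0.393)/(4σ)]^¼ = 44.42 K.
Only a fraction (1−α) is absorbed and it's spread over 4πR², so ΔF = (1−α)ΔS/4 = -0.01243 W/m².
Linearising σT⁴ gives d(σT⁴)/dT = 4σT_e³ = 0.01987 W/m² per K.
ΔT₀ = ΔF/λ_P = -0.01243/0.01987 = -0.625 K.

-0.63 kelvin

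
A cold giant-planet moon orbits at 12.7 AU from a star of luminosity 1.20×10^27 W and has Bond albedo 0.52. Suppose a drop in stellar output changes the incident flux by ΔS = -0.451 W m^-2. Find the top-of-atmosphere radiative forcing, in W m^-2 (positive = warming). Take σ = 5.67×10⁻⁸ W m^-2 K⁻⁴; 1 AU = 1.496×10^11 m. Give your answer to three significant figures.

Orbital distance: d = 12.7 AU = 1.900×10^12 m.
S = L/(4πd²) = 26.45 W m^-2.
TOA radiative forcing: ΔF = (1−α)ΔS/4 = 0.48·(-0.451)/4 = -0.05412 W m^-2.

-0.0541 W m^-2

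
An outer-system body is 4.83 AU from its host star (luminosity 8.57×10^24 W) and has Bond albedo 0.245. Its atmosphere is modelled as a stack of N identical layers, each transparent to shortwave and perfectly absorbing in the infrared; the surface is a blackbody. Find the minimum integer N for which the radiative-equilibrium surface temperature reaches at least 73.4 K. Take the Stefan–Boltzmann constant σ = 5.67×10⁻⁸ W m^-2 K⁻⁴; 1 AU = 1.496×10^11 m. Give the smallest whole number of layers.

Orbital distance: d = 4.83 AU = 7.226×10^11 m.
S = L/(4πd²) = 1.306 W m^-2.
The effective emission temperature is T_e = [S(1−α)/(4σ)]^¼ = 45.66 K.
Need (N+1)T_e⁴ ≥ T_s⁴, i.e. N+1 ≥ (73.4/45.66)⁴ = 6.675.
The minimum whole number is N = 6.

6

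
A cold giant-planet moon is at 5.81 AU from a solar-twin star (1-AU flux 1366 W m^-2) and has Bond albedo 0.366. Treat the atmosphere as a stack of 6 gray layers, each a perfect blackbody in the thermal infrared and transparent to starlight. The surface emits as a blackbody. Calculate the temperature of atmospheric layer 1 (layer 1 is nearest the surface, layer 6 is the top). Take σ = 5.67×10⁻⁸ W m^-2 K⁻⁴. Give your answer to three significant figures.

161 K

By the inverse-square law, S = 1366/5.81² = 40.47 W m^-2.
OLR = S(1−α)/4 = 6.414 W m^-2; the top layer radiates at T_e = 103.1 K.
In the N-layer model, layer k (counted from the surface) has T_k = (N+1−k)^(1/4)·T_e.
T_1 = (6)^(1/4)·103.1 = 161.4 K.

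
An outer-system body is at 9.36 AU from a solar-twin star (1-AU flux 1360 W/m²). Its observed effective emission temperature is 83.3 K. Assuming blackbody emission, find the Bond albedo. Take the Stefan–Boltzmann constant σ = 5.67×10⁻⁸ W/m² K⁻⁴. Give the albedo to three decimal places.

Irradiance scales as 1/d², so S = 1360 W/m² × (1/9.36)² = 15.52 W/m².
From σT⁴ = S(1−α)/4 we invert for α: 1−α = 4σT⁴/S.
σT⁴ = 2.730 W/m², so 4σT⁴ = 10.92 W/m².
Hence α = 1 − 10.92/15.52 = 0.2965.

0.297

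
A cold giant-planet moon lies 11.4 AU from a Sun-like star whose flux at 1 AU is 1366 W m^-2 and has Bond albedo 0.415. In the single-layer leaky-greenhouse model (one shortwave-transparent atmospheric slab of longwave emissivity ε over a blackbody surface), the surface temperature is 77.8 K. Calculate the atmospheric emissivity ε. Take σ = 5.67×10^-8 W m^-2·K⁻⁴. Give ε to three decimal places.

0.520

By the inverse-square law, S = 1366/11.4² = 10.51 W m^-2.
First, T_e = [10.51·(1−0.415)/(4σ)]^(1/4) = 72.16 K.
T_s⁴ = T_e⁴·2/(2−ε) → ε = 2 − 2(T_e/T_s)⁴ = 2 − 2·(72.16/77.8)⁴ = 0.5200.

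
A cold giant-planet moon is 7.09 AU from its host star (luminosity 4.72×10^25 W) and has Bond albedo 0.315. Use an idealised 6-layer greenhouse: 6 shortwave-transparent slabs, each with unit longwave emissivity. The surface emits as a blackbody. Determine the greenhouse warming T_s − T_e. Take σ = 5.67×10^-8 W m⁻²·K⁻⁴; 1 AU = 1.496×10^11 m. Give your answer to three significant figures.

Orbital distance: d = 7.09 AU = 1.061×10^12 m.
Flux at the orbit: S = L/(4πd²) = 4.72×10^25/(4π·(1.06×10^12)²) = 3.339 W m⁻².
The effective emission temperature is T_e = [S(1−α)/(4σ)]^¼ = 56.35 K.
Surface: T_s = (7)^¼·T_e = 91.66 K.
Warming: T_s − T_e = 35.31 K.

35.3 kelvin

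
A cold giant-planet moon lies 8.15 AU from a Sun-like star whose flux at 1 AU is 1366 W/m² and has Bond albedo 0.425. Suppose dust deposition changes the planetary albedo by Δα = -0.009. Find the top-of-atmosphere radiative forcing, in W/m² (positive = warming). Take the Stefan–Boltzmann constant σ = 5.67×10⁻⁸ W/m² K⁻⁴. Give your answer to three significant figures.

Flux at the orbit: S = 1366/(8.15)² = 20.57 W/m².
The change in absorbed flux is Δ[S(1−α)/4] = −SΔα/4 = 0.04627 W/m².

0.0463 W/m²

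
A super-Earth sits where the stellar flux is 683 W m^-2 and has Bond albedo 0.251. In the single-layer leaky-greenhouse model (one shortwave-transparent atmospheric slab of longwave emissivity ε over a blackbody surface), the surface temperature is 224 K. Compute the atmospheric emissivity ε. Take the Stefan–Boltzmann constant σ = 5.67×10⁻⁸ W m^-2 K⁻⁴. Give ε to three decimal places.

0.208

TOA balance gives T_e = 217.9 K.
Since (2−ε)/2 = (T_e/T_s)⁴ = 0.8959, ε = 0.2082.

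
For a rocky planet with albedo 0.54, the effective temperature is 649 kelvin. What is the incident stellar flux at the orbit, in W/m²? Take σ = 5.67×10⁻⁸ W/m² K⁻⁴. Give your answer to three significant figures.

From S(1−α)/4 = σT⁴: S = 4σT⁴/(1−α).
The emitted flux is σT⁴ = 10060 W/m².
S = 4·10060/0.46 = 87470 W/m².

87500 W/m²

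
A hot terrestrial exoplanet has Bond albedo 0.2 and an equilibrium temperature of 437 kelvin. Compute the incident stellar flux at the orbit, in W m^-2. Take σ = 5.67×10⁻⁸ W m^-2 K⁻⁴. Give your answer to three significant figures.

10300 W m^-2

From S(1−α)/4 = σT⁴: S = 4σT⁴/(1−α).
σT⁴ = 5.67×10⁻⁸·(437)⁴ = 2068 W m^-2.
S = 4·2068/0.8 = 10340 W m^-2.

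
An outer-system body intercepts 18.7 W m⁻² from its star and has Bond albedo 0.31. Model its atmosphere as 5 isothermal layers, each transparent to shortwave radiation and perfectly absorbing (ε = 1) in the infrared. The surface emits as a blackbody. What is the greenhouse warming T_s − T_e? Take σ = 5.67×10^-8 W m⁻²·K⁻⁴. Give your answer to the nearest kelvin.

OLR = S(1−α)/4 = 3.226 W m⁻²; the top layer radiates at T_e = 86.85 K.
T_s = (N+1)^(1/4)·T_e = 135.9 K.
Warming: T_s − T_e = 49.08 K.

49 K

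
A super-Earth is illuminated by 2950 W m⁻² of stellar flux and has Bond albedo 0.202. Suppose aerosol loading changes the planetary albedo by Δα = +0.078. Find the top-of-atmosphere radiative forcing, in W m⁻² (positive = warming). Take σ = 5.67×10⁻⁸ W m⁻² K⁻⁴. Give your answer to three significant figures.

ΔF = −(S/4)Δα = −(2950/4)×(+0.078) = -57.52 W m⁻².

-57.5 W m⁻²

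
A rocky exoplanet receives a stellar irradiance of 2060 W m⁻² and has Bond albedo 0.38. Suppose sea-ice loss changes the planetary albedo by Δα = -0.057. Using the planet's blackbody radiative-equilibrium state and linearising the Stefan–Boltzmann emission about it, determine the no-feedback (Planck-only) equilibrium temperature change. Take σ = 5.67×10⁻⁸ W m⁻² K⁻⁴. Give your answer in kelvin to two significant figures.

6.3 K

The baseline emission temperature is T_e = 273.9 K.
TOA radiative forcing: ΔF = −S·Δα/4 = −2060·(-0.057)/4 = 29.36 W m⁻².
Linearising σT⁴ gives d(σT⁴)/dT = 4σT_e³ = 4.662 W m⁻² per K.
So ΔT₀ = 29.36/4.662 = 6.30 K.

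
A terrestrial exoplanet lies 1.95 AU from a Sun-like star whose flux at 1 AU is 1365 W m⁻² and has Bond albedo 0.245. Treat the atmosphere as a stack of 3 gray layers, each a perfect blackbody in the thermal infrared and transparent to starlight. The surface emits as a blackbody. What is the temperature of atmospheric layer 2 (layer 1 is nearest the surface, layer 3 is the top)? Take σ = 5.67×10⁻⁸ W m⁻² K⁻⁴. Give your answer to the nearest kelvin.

By the inverse-square law, S = 1365/1.95² = 359.0 W m⁻².
OLR = S(1−α)/4 = 67.76 W m⁻²; the top layer radiates at T_e = 185.9 K.
In the N-layer model, layer k (counted from the surface) has T_k = (N+1−k)^(1/4)·T_e.
T_2 = (2)^(1/4)·185.9 = 221.1 K.

221 K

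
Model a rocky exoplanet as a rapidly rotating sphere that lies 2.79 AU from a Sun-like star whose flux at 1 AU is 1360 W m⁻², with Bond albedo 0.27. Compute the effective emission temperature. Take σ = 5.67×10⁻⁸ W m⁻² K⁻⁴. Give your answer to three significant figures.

Flux at the orbit: S = 1360/(2.79)² = 174.7 W m⁻².
The planet absorbs (1−α)S over its disc πR² and re-emits over 4πR², so the mean absorbed flux is (1−0.27)·174.7/4 = 31.89 W m⁻².
Balancing against σT⁴: T = (31.89/5.67×10⁻⁸)^(1/4) = 154.0 K.

154 kelvin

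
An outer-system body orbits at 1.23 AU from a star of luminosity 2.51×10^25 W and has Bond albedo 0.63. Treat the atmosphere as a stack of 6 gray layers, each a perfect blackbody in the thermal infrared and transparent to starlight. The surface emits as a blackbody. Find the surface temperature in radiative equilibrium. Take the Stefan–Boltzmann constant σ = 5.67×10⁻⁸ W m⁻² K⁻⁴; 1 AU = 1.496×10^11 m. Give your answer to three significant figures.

161 kelvin

Orbital distance: d = 1.23 AU = 1.840×10^11 m.
Spreading L over a sphere of radius d: S = 2.51×10^25/(4π·1.84×10^11²) = 58.99 W m⁻².
OLR = S(1−α)/4 = 5.457 W m⁻²; the top layer radiates at T_e = 99.05 K.
With N = 6 opaque layers, T_s = (N+1)^(1/4)·T_e = 7^(1/4)·99.05 = 161.1 K.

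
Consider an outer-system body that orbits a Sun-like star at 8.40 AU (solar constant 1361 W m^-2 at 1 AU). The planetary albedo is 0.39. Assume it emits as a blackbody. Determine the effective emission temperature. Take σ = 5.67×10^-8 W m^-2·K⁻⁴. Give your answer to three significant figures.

84.9 K

By the inverse-square law, S = 1361/8.40² = 19.29 W m^-2.
Averaging over the sphere, the absorbed flux is S(1−α)/4 = 2.942 W m^-2.
Balancing against σT⁴: T = (2.942/5.67×10⁻⁸)^(1/4) = 84.87 K.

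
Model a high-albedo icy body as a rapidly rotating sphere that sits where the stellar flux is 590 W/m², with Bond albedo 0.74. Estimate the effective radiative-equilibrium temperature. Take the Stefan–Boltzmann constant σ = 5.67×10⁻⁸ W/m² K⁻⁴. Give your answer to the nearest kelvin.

161 K

The planet absorbs (1−α)S over its disc πR² and re-emits over 4πR², so the mean absorbed flux is (1−0.74)·590.0/4 = 38.35 W/m².
In equilibrium σT⁴ equals this, so T = 161.3 K.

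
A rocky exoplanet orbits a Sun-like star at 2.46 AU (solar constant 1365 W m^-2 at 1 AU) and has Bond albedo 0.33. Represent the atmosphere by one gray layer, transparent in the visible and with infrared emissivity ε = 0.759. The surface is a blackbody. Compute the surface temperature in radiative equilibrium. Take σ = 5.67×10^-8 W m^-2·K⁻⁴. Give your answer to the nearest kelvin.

181 K

By the inverse-square law, S = 1365/2.46² = 225.6 W m^-2.
At the top of the atmosphere, σT_e⁴ = S(1−α)/4 = 37.78 W m^-2, giving T_e = 160.7 K.
For a single slab of emissivity ε, T_s⁴ = 2T_e⁴/(2−ε); thus T_s = 160.7·(1.612)^(1/4) = 181.0 K.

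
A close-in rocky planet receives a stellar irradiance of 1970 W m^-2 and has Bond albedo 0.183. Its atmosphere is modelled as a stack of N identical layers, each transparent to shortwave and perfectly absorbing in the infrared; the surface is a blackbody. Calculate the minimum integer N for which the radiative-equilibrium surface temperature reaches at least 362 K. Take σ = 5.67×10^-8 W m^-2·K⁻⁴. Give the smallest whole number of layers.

2

Top-of-atmosphere balance: σT_e⁴ = S(1−α)/4 = 402.4 W m^-2 → T_e = 290.2 K.
Need (N+1)T_e⁴ ≥ T_s⁴, i.e. N+1 ≥ (362/290.2)⁴ = 2.420.
The minimum whole number is N = 2.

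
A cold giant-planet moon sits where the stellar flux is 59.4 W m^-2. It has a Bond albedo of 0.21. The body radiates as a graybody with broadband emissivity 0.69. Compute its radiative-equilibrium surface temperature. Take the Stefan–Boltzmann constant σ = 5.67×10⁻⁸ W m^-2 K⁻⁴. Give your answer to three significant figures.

The planet absorbs (1−α)S over its disc πR² and re-emits over 4πR², so the mean absorbed flux is (1−0.21)·59.40/4 = 11.73 W m^-2.
Radiative balance εσT⁴ = 11.73 gives T = [11.73/(0.69·σ)]^(1/4) = 131.6 K.

132 kelvin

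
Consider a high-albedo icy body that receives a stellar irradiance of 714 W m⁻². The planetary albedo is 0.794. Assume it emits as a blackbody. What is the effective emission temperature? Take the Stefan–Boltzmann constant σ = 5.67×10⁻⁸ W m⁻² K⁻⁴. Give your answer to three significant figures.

160 K

Averaging over the sphere, the absorbed flux is S(1−α)/4 = 36.77 W m⁻².
Balancing against σT⁴: T = (36.77/5.67×10⁻⁸)^(1/4) = 159.6 K.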